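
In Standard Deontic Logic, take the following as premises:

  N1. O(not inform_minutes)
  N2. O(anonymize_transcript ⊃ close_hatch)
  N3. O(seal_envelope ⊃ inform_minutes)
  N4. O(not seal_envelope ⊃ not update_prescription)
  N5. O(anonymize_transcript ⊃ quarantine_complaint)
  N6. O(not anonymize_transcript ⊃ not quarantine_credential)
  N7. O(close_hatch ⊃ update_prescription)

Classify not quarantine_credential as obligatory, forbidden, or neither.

Obligatory

Premise 1 states O(not inform_minutes) outright.
Premise 3 is O(seal_envelope ⊃ inform_minutes); contrapositively O(not inform_minutes ⊃ not seal_envelope). Since O(not inform_minutes) holds, K gives O(not seal_envelope).
Premise 4 is O(not seal_envelope ⊃ not update_prescription); since O(not seal_envelope), deontic closure gives O(not update_prescription).
Premise 7, O(close_hatch ⊃ update_prescription), contraposes to O(not update_prescription ⊃ not close_hatch); with O(not update_prescription) we get O(not close_hatch).
The contrapositive of premise 2 (O(anonymize_transcript ⊃ close_hatch)) is O(not close_hatch ⊃ not anonymize_transcript), and O(not close_hatch) is already established, so O(not anonymize_transcript).
From O(not anonymize_transcript) and premise 6, O(not anonymize_transcript ⊃ not quarantine_credential), we obtain O(not quarantine_credential).
Premise 5 does not contribute to this derivation.
Hence not quarantine_credential is obligatory.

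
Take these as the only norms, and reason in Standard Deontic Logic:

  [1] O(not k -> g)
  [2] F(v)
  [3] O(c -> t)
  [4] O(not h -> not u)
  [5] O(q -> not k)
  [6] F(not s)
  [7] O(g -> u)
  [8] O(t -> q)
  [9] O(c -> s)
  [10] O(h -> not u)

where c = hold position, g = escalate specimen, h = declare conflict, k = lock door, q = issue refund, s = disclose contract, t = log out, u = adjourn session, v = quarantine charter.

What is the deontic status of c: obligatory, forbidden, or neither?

Forbidden

By case analysis on h: premise 10 gives O(h -> not u) and premise 4 gives O(not h -> not u), so O(not u) either way.
Premise 7 is O(g -> u); contrapositively O(not u -> not g). Since O(not u) holds, K gives O(not g).
Premise 1, O(not k -> g), contraposes to O(not g -> k); with O(not g) we get O(k).
Premise 5 is O(q -> not k); contrapositively O(k -> not q). Since O(k) holds, K gives O(not q).
Premise 8 is O(t -> q); contrapositively O(not q -> not t). Since O(not q) holds, K gives O(not t).
Premise 3 is O(c -> t); contrapositively O(not t -> not c). Since O(not t) holds, K gives O(not c).
Premises 2, 6, 9 do not contribute to this derivation.
Thus O(not c), which is F(c): c is forbidden.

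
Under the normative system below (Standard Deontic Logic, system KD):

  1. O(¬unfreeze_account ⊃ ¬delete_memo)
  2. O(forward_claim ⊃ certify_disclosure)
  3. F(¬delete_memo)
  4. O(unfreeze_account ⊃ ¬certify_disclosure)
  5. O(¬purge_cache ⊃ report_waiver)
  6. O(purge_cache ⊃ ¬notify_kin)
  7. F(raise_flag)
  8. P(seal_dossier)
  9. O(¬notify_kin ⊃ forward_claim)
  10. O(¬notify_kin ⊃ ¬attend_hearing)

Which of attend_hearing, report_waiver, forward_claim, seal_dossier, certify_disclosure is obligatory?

Premise 3 is F(¬delete_memo), i.e. O(delete_memo).
The contrapositive of premise 1 (O(¬unfreeze_account ⊃ ¬delete_memo)) is O(delete_memo ⊃ unfreeze_account), and O(delete_memo) is already established, so O(unfreeze_account).
Premise 4 is O(unfreeze_account ⊃ ¬certify_disclosure); since O(unfreeze_account), deontic closure gives O(¬certify_disclosure).
The contrapositive of premise 2 (O(forward_claim ⊃ certify_disclosure)) is O(¬certify_disclosure ⊃ ¬forward_claim), and O(¬certify_disclosure) is already established, so O(¬forward_claim).
Premise 9, O(¬notify_kin ⊃ forward_claim), contraposes to O(¬forward_claim ⊃ notify_kin); with O(¬forward_claim) we get O(notify_kin).
Premise 6 is O(purge_cache ⊃ ¬notify_kin); contrapositively O(notify_kin ⊃ ¬purge_cache). Since O(notify_kin) holds, K gives O(¬purge_cache).
With premise 5, O(¬purge_cache ⊃ report_waiver), the K-axiom yields O(report_waiver).
So O(report_waiver) holds — report_waiver is obligatory. None of the other listed options is made obligatory by any chain of premises.

report_waiver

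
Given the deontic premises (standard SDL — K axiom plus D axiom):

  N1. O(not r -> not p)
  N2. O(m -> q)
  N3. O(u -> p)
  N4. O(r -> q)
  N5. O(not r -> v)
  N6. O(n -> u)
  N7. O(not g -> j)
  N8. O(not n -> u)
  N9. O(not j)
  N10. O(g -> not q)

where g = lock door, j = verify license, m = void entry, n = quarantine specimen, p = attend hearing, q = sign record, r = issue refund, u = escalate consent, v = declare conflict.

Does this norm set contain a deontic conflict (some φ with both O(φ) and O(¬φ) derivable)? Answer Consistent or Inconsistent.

Inconsistent

Premises 6 and 8 cover both cases: O(n -> u) and O(not n -> u). Since n ∨ not n is a tautology, O(u) follows.
With premise 3, O(u -> p), the K-axiom yields O(p).
The contrapositive of premise 1 (O(not r -> not p)) is O(p -> r), and O(p) is already established, so O(r).
From O(r) and premise 4, O(r -> q), we obtain O(q).
Premise 10, O(g -> not q), contraposes to O(q -> not g); with O(q) we get O(not g).
With premise 7, O(not g -> j), the K-axiom yields O(j).
However, premise 9 gives O(not j).
We now have both O(j) and O(not j) — j is simultaneously obligatory and forbidden, violating the D-axiom.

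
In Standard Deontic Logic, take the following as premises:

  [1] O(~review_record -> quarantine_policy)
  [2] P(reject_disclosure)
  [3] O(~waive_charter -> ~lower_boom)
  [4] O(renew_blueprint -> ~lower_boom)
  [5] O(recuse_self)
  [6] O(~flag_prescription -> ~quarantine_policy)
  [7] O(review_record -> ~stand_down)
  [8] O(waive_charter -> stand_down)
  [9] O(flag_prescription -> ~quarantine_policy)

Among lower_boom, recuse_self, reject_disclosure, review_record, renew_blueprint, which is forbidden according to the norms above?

lower_boom

Premises 6 and 9 cover both cases: O(~flag_prescription -> ~quarantine_policy) and O(flag_prescription -> ~quarantine_policy). Since ~flag_prescription ∨ flag_prescription is a tautology, O(~quarantine_policy) follows.
Premise 1 is O(~review_record -> quarantine_policy); contrapositively O(~quarantine_policy -> review_record). Since O(~quarantine_policy) holds, K gives O(review_record).
With premise 7, O(review_record -> ~stand_down), the K-axiom yields O(~stand_down).
The contrapositive of premise 8 (O(waive_charter -> stand_down)) is O(~stand_down -> ~waive_charter), and O(~stand_down) is already established, so O(~waive_charter).
With premise 3, O(~waive_charter -> ~lower_boom), the K-axiom yields O(~lower_boom).
So O(~lower_boom) holds, i.e. lower_boom is forbidden. None of the other listed options is forbidden under the premises.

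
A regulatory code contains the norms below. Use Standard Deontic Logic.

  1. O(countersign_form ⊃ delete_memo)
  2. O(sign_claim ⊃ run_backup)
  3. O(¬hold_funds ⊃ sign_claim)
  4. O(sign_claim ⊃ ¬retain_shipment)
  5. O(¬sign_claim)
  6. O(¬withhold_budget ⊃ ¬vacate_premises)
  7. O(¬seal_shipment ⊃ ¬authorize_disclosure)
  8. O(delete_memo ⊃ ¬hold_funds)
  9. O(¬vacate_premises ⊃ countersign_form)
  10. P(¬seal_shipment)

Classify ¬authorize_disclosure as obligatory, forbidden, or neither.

Neither

Premise 7 is O(¬seal_shipment ⊃ ¬authorize_disclosure), but O(¬seal_shipment) is not derivable from the premises (the permission P(¬seal_shipment) asserts only ¬O(seal_shipment), not O(¬seal_shipment)), so it does not yield O(¬authorize_disclosure).
No premise or chain of K-axiom applications forces O(¬authorize_disclosure), and none forces O(authorize_disclosure). So ¬authorize_disclosure is neither obligatory nor forbidden under these norms.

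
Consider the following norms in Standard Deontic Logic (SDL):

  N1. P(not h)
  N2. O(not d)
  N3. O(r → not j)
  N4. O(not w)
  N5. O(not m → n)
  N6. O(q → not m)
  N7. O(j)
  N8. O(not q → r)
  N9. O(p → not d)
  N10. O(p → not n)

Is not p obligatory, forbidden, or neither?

Premise 7 states O(j) outright.
The contrapositive of premise 3 (O(r → not j)) is O(j → not r), and O(j) is already established, so O(not r).
The contrapositive of premise 8 (O(not q → r)) is O(not r → q), and O(not r) is already established, so O(q).
Premise 6 is O(q → not m); since O(q), deontic closure gives O(not m).
With premise 5, O(not m → n), the K-axiom yields O(n).
Premise 10, O(p → not n), contraposes to O(n → not p); with O(n) we get O(not p).
Premises 1, 2, 4, 9 do not contribute to this derivation.
Hence not p is obligatory.

Obligatory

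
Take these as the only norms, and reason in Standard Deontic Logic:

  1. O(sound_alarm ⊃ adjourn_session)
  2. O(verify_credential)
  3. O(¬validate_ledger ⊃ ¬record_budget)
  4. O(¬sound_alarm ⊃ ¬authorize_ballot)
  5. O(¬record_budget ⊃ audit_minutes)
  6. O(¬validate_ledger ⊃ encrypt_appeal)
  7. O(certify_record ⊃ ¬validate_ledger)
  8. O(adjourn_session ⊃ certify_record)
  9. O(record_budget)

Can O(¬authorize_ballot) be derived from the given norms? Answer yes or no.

Premise 9 gives O(record_budget).
The contrapositive of premise 3 (O(¬validate_ledger ⊃ ¬record_budget)) is O(record_budget ⊃ validate_ledger), and O(record_budget) is already established, so O(validate_ledger).
Premise 7, O(certify_record ⊃ ¬validate_ledger), contraposes to O(validate_ledger ⊃ ¬certify_record); with O(validate_ledger) we get O(¬certify_record).
The contrapositive of premise 8 (O(adjourn_session ⊃ certify_record)) is O(¬certify_record ⊃ ¬adjourn_session), and O(¬certify_record) is already established, so O(¬adjourn_session).
The contrapositive of premise 1 (O(sound_alarm ⊃ adjourn_session)) is O(¬adjourn_session ⊃ ¬sound_alarm), and O(¬adjourn_session) is already established, so O(¬sound_alarm).
Applying K to premise 4 (O(¬sound_alarm ⊃ ¬authorize_ballot)) and O(¬sound_alarm) yields O(¬authorize_ballot).
Premises 2, 5, 6 do not contribute to this derivation.
So O(¬authorize_ballot) follows.

Yes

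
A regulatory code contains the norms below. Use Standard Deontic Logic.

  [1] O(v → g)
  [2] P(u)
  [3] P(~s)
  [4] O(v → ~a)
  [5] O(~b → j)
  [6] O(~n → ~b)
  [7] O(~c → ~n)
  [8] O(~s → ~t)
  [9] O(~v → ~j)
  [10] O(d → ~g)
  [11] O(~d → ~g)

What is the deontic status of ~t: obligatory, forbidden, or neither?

Neither

Premise 8 is O(~s → ~t), but O(~s) is not derivable from the premises (the permission P(~s) asserts only ~O(s), not O(~s)), so it does not yield O(~t).
No premise or chain of K-axiom applications forces O(~t), and none forces O(t). So ~t is neither obligatory nor forbidden under these norms.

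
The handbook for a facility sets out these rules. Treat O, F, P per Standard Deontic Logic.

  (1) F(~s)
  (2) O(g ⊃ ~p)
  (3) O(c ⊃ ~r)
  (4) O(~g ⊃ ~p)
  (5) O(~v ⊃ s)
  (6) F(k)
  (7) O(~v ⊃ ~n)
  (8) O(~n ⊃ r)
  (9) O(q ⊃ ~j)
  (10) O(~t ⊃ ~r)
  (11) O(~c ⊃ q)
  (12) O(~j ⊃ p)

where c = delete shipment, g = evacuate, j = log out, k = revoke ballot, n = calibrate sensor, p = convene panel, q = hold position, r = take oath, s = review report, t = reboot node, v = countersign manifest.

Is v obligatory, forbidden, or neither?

Obligatory

Premises 2 and 4 cover both cases: O(g ⊃ ~p) and O(~g ⊃ ~p). Since g ∨ ~g is a tautology, O(~p) follows.
The contrapositive of premise 12 (O(~j ⊃ p)) is O(~p ⊃ j), and O(~p) is already established, so O(j).
The contrapositive of premise 9 (O(q ⊃ ~j)) is O(j ⊃ ~q), and O(j) is already established, so O(~q).
Premise 11 is O(~c ⊃ q); contrapositively O(~q ⊃ c). Since O(~q) holds, K gives O(c).
With premise 3, O(c ⊃ ~r), the K-axiom yields O(~r).
Premise 8, O(~n ⊃ r), contraposes to O(~r ⊃ n); with O(~r) we get O(n).
Premise 7, O(~v ⊃ ~n), contraposes to O(n ⊃ v); with O(n) we get O(v).
Premises 1, 5, 6, 10 do not contribute to this derivation.
Hence v is obligatory.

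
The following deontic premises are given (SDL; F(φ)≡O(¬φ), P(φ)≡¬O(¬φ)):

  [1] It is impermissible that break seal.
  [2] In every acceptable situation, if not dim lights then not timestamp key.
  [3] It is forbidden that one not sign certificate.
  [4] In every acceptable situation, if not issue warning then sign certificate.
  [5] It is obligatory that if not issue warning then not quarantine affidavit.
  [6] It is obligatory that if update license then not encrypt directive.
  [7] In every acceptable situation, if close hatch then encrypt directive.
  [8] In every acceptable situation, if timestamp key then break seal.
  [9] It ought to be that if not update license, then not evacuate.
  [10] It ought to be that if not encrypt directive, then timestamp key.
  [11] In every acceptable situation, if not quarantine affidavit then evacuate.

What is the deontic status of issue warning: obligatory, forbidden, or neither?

Premise 1, F(break_seal), is equivalent to O(¬break_seal).
Premise 8 is O(timestamp_key → break_seal); contrapositively O(¬break_seal → ¬timestamp_key). Since O(¬break_seal) holds, K gives O(¬timestamp_key).
Premise 10, O(¬encrypt_directive → timestamp_key), contraposes to O(¬timestamp_key → encrypt_directive); with O(¬timestamp_key) we get O(encrypt_directive).
Premise 6, O(update_license → ¬encrypt_directive), contraposes to O(encrypt_directive → ¬update_license); with O(encrypt_directive) we get O(¬update_license).
From O(¬update_license) and premise 9, O(¬update_license → ¬evacuate), we obtain O(¬evacuate).
The contrapositive of premise 11 (O(¬quarantine_affidavit → evacuate)) is O(¬evacuate → quarantine_affidavit), and O(¬evacuate) is already established, so O(quarantine_affidavit).
Premise 5 is O(¬issue_warning → ¬quarantine_affidavit); contrapositively O(quarantine_affidavit → issue_warning). Since O(quarantine_affidavit) holds, K gives O(issue_warning).
Premises 2, 3, 4, 7 do not contribute to this derivation.
Hence issue_warning is obligatory.

Obligatory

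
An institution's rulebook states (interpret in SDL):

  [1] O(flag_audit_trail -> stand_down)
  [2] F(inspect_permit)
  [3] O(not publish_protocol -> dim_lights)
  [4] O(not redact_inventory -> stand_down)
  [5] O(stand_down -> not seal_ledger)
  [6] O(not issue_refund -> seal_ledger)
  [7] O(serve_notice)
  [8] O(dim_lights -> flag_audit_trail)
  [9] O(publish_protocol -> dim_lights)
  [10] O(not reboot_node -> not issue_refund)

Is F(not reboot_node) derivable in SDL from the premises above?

Yes

Premises 9 and 3 cover both cases: O(publish_protocol -> dim_lights) and O(not publish_protocol -> dim_lights). Since publish_protocol ∨ not publish_protocol is a tautology, O(dim_lights) follows.
With premise 8, O(dim_lights -> flag_audit_trail), the K-axiom yields O(flag_audit_trail).
Applying K to premise 1 (O(flag_audit_trail -> stand_down)) and O(flag_audit_trail) yields O(stand_down).
Premise 5 is O(stand_down -> not seal_ledger); since O(stand_down), deontic closure gives O(not seal_ledger).
Premise 6 is O(not issue_refund -> seal_ledger); contrapositively O(not seal_ledger -> issue_refund). Since O(not seal_ledger) holds, K gives O(issue_refund).
Premise 10 is O(not reboot_node -> not issue_refund); contrapositively O(issue_refund -> reboot_node). Since O(issue_refund) holds, K gives O(reboot_node).
Premises 2, 4, 7 do not contribute to this derivation.
So O(reboot_node) holds, i.e. F(not reboot_node). The claim follows.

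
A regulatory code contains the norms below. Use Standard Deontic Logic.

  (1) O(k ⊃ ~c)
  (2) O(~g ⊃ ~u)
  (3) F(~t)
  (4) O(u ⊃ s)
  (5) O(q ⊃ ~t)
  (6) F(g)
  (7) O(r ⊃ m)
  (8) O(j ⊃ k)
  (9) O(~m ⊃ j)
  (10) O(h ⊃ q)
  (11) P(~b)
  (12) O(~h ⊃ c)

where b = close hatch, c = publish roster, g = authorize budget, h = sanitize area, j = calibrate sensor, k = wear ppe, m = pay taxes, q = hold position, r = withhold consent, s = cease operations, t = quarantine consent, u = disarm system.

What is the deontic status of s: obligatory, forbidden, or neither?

Neither

Premise 4 is O(u ⊃ s), but O(u) is not derivable from the premises, so it does not yield O(s).
No premise or chain of K-axiom applications forces O(s), and none forces O(~s). So s is neither obligatory nor forbidden under these norms.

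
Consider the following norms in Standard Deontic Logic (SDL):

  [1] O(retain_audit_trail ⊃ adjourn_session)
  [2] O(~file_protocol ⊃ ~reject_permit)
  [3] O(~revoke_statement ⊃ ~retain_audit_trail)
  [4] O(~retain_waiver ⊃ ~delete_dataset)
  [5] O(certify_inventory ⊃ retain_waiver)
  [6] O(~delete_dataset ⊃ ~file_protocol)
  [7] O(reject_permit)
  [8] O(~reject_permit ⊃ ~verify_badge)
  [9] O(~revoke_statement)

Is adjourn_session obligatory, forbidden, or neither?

Premise 1 is O(retain_audit_trail ⊃ adjourn_session), but O(retain_audit_trail) is not derivable from the premises, so it does not yield O(adjourn_session).
No premise or chain of K-axiom applications forces O(adjourn_session), and none forces O(~adjourn_session). So adjourn_session is neither obligatory nor forbidden under these norms.

Neither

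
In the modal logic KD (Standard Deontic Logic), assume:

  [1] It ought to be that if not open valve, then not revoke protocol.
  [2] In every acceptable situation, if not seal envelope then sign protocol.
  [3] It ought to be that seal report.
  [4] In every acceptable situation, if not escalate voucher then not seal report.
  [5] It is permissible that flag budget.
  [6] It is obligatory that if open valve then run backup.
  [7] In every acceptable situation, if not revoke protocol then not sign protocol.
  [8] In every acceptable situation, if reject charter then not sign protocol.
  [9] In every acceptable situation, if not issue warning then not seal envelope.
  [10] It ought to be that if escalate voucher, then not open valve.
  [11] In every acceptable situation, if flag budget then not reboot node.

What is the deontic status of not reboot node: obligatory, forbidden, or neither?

Premise 11 is O(flag_budget → ¬reboot_node), but O(flag_budget) is not derivable from the premises (the permission P(flag_budget) asserts only ¬O(¬flag_budget), not O(flag_budget)), so it does not yield O(¬reboot_node).
No premise or chain of K-axiom applications forces O(¬reboot_node), and none forces O(reboot_node). So ¬reboot_node is neither obligatory nor forbidden under these norms.

Neither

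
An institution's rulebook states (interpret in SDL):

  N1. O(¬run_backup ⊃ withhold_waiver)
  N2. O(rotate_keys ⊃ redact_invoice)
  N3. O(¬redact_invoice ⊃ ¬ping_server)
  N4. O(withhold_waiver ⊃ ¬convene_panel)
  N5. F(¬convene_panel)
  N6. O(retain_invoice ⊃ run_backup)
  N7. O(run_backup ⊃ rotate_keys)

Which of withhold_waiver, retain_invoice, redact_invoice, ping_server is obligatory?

redact_invoice

Premise 5 is F(¬convene_panel), i.e. O(convene_panel).
Premise 4, O(withhold_waiver ⊃ ¬convene_panel), contraposes to O(convene_panel ⊃ ¬withhold_waiver); with O(convene_panel) we get O(¬withhold_waiver).
The contrapositive of premise 1 (O(¬run_backup ⊃ withhold_waiver)) is O(¬withhold_waiver ⊃ run_backup), and O(¬withhold_waiver) is already established, so O(run_backup).
From O(run_backup) and premise 7, O(run_backup ⊃ rotate_keys), we obtain O(rotate_keys).
Applying K to premise 2 (O(rotate_keys ⊃ redact_invoice)) and O(rotate_keys) yields O(redact_invoice).
So O(redact_invoice) holds — redact_invoice is obligatory. None of the other listed options is made obligatory by any chain of premises.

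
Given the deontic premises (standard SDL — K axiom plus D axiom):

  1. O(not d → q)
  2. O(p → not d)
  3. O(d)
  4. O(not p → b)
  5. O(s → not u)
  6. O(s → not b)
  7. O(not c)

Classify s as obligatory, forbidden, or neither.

Premise 3 gives O(d).
Premise 2 is O(p → not d); contrapositively O(d → not p). Since O(d) holds, K gives O(not p).
From O(not p) and premise 4, O(not p → b), we obtain O(b).
Premise 6 is O(s → not b); contrapositively O(b → not s). Since O(b) holds, K gives O(not s).
Premises 1, 5, 7 do not contribute to this derivation.
Thus O(not s), which is F(s): s is forbidden.

Forbidden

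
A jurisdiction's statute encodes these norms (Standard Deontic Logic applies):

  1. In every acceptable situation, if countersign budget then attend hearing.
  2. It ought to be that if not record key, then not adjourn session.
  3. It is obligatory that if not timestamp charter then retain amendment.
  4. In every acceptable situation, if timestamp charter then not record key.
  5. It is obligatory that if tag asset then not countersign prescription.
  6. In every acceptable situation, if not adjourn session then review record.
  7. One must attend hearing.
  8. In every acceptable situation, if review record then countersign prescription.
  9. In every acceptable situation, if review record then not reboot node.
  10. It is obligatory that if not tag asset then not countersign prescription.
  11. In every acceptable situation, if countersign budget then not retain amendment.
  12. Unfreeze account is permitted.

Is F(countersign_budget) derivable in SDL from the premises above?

By case analysis on tag_asset: premise 5 gives O(tag_asset → ¬countersign_prescription) and premise 10 gives O(¬tag_asset → ¬countersign_prescription), so O(¬countersign_prescription) either way.
Premise 8 is O(review_record → countersign_prescription); contrapositively O(¬countersign_prescription → ¬review_record). Since O(¬countersign_prescription) holds, K gives O(¬review_record).
The contrapositive of premise 6 (O(¬adjourn_session → review_record)) is O(¬review_record → adjourn_session), and O(¬review_record) is already established, so O(adjourn_session).
Premise 2 is O(¬record_key → ¬adjourn_session); contrapositively O(adjourn_session → record_key). Since O(adjourn_session) holds, K gives O(record_key).
Premise 4 is O(timestamp_charter → ¬record_key); contrapositively O(record_key → ¬timestamp_charter). Since O(record_key) holds, K gives O(¬timestamp_charter).
Applying K to premise 3 (O(¬timestamp_charter → retain_amendment)) and O(¬timestamp_charter) yields O(retain_amendment).
Premise 11, O(countersign_budget → ¬retain_amendment), contraposes to O(retain_amendment → ¬countersign_budget); with O(retain_amendment) we get O(¬countersign_budget).
Premises 1, 7, 9, 12 do not contribute to this derivation.
So O(¬countersign_budget) holds, i.e. F(countersign_budget). The claim follows.

Yes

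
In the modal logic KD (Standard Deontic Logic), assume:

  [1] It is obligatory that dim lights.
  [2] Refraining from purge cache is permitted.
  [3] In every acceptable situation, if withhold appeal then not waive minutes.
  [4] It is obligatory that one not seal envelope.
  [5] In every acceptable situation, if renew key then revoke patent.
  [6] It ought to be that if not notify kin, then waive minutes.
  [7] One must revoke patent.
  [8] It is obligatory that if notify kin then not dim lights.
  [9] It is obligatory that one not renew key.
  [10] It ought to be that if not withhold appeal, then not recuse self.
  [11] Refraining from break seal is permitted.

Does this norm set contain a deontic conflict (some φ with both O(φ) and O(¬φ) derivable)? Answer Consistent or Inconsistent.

Consistent

Premise 5 is O(renew_key → revoke_patent); even if O(revoke_patent) held, inferring O(renew_key) would be affirming the consequent — invalid.
So O(renew_key) is not derivable, and the apparent clash with O(¬renew_key) does not arise.
A world satisfying every obligation exists (e.g. break_seal=false, dim_lights=true, notify_kin=false, purge_cache=false, recuse_self=false, renew_key=false, revoke_patent=true, seal_envelope=false, waive_minutes=true, withhold_appeal=false); no atom is both obligatory and forbidden, so the set is consistent.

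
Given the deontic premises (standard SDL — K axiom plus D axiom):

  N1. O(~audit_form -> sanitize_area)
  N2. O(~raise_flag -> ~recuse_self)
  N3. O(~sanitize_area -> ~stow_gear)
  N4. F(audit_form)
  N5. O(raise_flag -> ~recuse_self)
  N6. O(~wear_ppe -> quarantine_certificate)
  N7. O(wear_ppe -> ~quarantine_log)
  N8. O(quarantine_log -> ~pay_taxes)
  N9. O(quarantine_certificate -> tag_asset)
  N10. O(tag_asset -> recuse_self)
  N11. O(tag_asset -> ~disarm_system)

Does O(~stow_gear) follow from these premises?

Premise 3 is O(~sanitize_area -> ~stow_gear), but O(~sanitize_area) is not derivable from the premises, so it does not yield O(~stow_gear).
No other premise forces O(~stow_gear). An ideal world satisfying every premise can still have ~stow_gear false, so O(~stow_gear) is not derivable.

No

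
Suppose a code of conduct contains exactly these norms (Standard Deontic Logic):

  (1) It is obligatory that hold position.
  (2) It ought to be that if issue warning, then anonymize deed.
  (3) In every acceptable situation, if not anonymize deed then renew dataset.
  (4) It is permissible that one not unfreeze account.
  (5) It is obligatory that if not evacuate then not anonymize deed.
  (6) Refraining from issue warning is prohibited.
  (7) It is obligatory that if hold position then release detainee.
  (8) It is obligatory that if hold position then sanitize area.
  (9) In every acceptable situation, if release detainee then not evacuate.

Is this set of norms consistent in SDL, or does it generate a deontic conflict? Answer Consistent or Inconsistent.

Inconsistent

Premise 6, F(¬issue_warning), is equivalent to O(issue_warning).
From O(issue_warning) and premise 2, O(issue_warning → anonymize_deed), we obtain O(anonymize_deed).
Premise 5, O(¬evacuate → ¬anonymize_deed), contraposes to O(anonymize_deed → evacuate); with O(anonymize_deed) we get O(evacuate).
The contrapositive of premise 9 (O(release_detainee → ¬evacuate)) is O(evacuate → ¬release_detainee), and O(evacuate) is already established, so O(¬release_detainee).
The contrapositive of premise 7 (O(hold_position → release_detainee)) is O(¬release_detainee → ¬hold_position), and O(¬release_detainee) is already established, so O(¬hold_position).
However, premise 1 gives O(hold_position).
We now have both O(¬hold_position) and O(hold_position) — hold_position is simultaneously obligatory and forbidden, violating the D-axiom.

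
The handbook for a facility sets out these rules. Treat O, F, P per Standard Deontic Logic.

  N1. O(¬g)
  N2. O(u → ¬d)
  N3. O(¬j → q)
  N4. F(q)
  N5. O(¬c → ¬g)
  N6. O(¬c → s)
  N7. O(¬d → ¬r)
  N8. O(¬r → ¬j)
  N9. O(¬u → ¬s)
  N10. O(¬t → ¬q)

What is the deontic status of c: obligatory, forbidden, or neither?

Premise 4 is F(q), i.e. O(¬q).
The contrapositive of premise 3 (O(¬j → q)) is O(¬q → j), and O(¬q) is already established, so O(j).
Premise 8 is O(¬r → ¬j); contrapositively O(j → r). Since O(j) holds, K gives O(r).
Premise 7, O(¬d → ¬r), contraposes to O(r → d); with O(r) we get O(d).
Premise 2, O(u → ¬d), contraposes to O(d → ¬u); with O(d) we get O(¬u).
Premise 9 is O(¬u → ¬s); since O(¬u), deontic closure gives O(¬s).
The contrapositive of premise 6 (O(¬c → s)) is O(¬s → c), and O(¬s) is already established, so O(c).
Premises 1, 5, 10 do not contribute to this derivation.
Hence c is obligatory.

Obligatory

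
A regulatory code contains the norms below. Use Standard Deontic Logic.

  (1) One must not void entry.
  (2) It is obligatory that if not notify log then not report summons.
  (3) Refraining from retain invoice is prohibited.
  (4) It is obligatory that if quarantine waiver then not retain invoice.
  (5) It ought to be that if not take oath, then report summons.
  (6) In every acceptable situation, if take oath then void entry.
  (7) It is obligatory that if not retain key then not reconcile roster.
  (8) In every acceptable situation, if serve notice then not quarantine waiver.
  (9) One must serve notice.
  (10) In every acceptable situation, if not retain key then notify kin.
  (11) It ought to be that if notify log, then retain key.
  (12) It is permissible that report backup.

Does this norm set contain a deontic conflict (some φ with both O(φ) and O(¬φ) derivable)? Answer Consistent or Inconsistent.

Consistent

Premise 4 is O(quarantine_waiver → ¬retain_invoice), but O(quarantine_waiver) is not derivable from the premises, so it does not yield O(¬retain_invoice).
So O(¬retain_invoice) is not derivable, and the apparent clash with O(retain_invoice) does not arise.
A world satisfying every obligation exists (e.g. notify_kin=false, notify_log=true, quarantine_waiver=false, reconcile_roster=false, report_backup=false, report_summons=true, retain_invoice=true, retain_key=true, serve_notice=true, take_oath=false, void_entry=false); no atom is both obligatory and forbidden, so the set is consistent.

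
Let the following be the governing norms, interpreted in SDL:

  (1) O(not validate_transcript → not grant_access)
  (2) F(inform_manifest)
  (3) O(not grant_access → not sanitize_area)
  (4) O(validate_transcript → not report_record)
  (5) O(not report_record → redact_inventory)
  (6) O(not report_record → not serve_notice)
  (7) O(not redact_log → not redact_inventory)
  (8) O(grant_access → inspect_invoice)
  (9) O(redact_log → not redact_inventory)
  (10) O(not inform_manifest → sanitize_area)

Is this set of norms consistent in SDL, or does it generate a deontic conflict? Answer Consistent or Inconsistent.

Inconsistent

Premises 7 and 9 cover both cases: O(not redact_log → not redact_inventory) and O(redact_log → not redact_inventory). Since not redact_log ∨ redact_log is a tautology, O(not redact_inventory) follows.
Premise 5, O(not report_record → redact_inventory), contraposes to O(not redact_inventory → report_record); with O(not redact_inventory) we get O(report_record).
The contrapositive of premise 4 (O(validate_transcript → not report_record)) is O(report_record → not validate_transcript), and O(report_record) is already established, so O(not validate_transcript).
With premise 1, O(not validate_transcript → not grant_access), the K-axiom yields O(not grant_access).
From O(not grant_access) and premise 3, O(not grant_access → not sanitize_area), we obtain O(not sanitize_area).
The contrapositive of premise 10 (O(not inform_manifest → sanitize_area)) is O(not sanitize_area → inform_manifest), and O(not sanitize_area) is already established, so O(inform_manifest).
But premise 2, F(inform_manifest), means O(not inform_manifest).
We now have both O(inform_manifest) and O(not inform_manifest) — inform_manifest is simultaneously obligatory and forbidden, violating the D-axiom.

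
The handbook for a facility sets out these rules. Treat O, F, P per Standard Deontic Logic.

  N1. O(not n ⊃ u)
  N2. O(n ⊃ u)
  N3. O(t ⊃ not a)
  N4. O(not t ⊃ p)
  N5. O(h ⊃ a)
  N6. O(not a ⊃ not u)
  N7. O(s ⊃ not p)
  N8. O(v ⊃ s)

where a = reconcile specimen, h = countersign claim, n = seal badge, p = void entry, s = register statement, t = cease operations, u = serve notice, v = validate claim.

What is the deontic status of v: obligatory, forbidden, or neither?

Forbidden

By case analysis on n: premise 2 gives O(n ⊃ u) and premise 1 gives O(not n ⊃ u), so O(u) either way.
The contrapositive of premise 6 (O(not a ⊃ not u)) is O(u ⊃ a), and O(u) is already established, so O(a).
Premise 3 is O(t ⊃ not a); contrapositively O(a ⊃ not t). Since O(a) holds, K gives O(not t).
Applying K to premise 4 (O(not t ⊃ p)) and O(not t) yields O(p).
Premise 7, O(s ⊃ not p), contraposes to O(p ⊃ not s); with O(p) we get O(not s).
The contrapositive of premise 8 (O(v ⊃ s)) is O(not s ⊃ not v), and O(not s) is already established, so O(not v).
Premise 5 does not contribute to this derivation.
Thus O(not v), which is F(v): v is forbidden.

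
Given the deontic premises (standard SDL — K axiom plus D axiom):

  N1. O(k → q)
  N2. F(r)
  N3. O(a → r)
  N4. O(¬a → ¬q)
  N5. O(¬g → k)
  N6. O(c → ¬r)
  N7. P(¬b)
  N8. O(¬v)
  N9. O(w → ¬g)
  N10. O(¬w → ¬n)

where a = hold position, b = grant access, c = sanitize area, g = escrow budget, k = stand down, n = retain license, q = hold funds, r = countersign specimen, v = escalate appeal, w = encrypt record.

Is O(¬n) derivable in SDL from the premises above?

Premise 2 is F(r), i.e. O(¬r).
The contrapositive of premise 3 (O(a → r)) is O(¬r → ¬a), and O(¬r) is already established, so O(¬a).
With premise 4, O(¬a → ¬q), the K-axiom yields O(¬q).
Premise 1, O(k → q), contraposes to O(¬q → ¬k); with O(¬q) we get O(¬k).
Premise 5, O(¬g → k), contraposes to O(¬k → g); with O(¬k) we get O(g).
Premise 9, O(w → ¬g), contraposes to O(g → ¬w); with O(g) we get O(¬w).
Applying K to premise 10 (O(¬w → ¬n)) and O(¬w) yields O(¬n).
Premises 6, 7, 8 do not contribute to this derivation.
So O(¬n) follows.

Yes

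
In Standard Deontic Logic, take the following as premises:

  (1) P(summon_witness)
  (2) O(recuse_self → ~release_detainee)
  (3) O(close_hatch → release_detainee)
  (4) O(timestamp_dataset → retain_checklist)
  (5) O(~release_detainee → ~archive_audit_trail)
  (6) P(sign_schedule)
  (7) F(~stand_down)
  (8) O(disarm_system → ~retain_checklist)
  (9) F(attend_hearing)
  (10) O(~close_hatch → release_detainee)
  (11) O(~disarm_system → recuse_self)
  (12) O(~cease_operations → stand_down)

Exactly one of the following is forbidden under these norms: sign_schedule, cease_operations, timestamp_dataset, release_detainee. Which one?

timestamp_dataset

Premises 3 and 10 cover both cases: O(close_hatch → release_detainee) and O(~close_hatch → release_detainee). Since close_hatch ∨ ~close_hatch is a tautology, O(release_detainee) follows.
The contrapositive of premise 2 (O(recuse_self → ~release_detainee)) is O(release_detainee → ~recuse_self), and O(release_detainee) is already established, so O(~recuse_self).
The contrapositive of premise 11 (O(~disarm_system → recuse_self)) is O(~recuse_self → disarm_system), and O(~recuse_self) is already established, so O(disarm_system).
With premise 8, O(disarm_system → ~retain_checklist), the K-axiom yields O(~retain_checklist).
The contrapositive of premise 4 (O(timestamp_dataset → retain_checklist)) is O(~retain_checklist → ~timestamp_dataset), and O(~retain_checklist) is already established, so O(~timestamp_dataset).
So O(~timestamp_dataset) holds, i.e. timestamp_dataset is forbidden. None of the other listed options is forbidden under the premises.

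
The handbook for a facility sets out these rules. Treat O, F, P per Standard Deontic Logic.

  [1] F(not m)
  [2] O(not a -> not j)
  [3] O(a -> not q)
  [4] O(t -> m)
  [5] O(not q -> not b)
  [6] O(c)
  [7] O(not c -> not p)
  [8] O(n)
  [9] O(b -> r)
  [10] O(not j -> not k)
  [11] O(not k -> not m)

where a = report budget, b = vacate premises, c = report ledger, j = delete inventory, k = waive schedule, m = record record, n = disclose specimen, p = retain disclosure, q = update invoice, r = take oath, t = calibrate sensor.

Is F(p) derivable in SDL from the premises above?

Premise 7 is O(not c -> not p), but O(not c) is not derivable from the premises, so it does not yield O(not p).
No other premise forces O(not p). An ideal world satisfying every premise can still have p true, so F(p) is not derivable.

No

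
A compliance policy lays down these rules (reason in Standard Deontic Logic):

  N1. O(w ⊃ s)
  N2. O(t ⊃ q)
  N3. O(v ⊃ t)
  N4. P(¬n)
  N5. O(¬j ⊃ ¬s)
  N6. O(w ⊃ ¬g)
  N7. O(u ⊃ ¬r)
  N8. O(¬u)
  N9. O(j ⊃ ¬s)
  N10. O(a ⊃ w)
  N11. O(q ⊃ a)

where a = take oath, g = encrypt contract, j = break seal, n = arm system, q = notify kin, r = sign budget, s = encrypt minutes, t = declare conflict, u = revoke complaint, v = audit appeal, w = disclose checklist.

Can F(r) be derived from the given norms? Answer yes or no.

Premise 7 is O(u ⊃ ¬r), but O(u) is not derivable from the premises, so it does not yield O(¬r).
No other premise forces O(¬r). An ideal world satisfying every premise can still have r true, so F(r) is not derivable.

No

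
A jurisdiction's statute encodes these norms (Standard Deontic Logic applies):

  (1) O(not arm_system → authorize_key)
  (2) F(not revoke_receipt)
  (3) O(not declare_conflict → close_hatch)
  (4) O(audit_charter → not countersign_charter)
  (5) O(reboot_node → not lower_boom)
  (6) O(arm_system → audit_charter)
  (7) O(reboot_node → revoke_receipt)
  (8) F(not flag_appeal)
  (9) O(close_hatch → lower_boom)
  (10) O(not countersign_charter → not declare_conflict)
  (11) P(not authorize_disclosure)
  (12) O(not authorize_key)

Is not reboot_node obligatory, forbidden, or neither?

Premise 12 gives O(not authorize_key).
Premise 1, O(not arm_system → authorize_key), contraposes to O(not authorize_key → arm_system); with O(not authorize_key) we get O(arm_system).
Applying K to premise 6 (O(arm_system → audit_charter)) and O(arm_system) yields O(audit_charter).
Premise 4 is O(audit_charter → not countersign_charter); since O(audit_charter), deontic closure gives O(not countersign_charter).
With premise 10, O(not countersign_charter → not declare_conflict), the K-axiom yields O(not declare_conflict).
Premise 3 is O(not declare_conflict → close_hatch); since O(not declare_conflict), deontic closure gives O(close_hatch).
From O(close_hatch) and premise 9, O(close_hatch → lower_boom), we obtain O(lower_boom).
Premise 5 is O(reboot_node → not lower_boom); contrapositively O(lower_boom → not reboot_node). Since O(lower_boom) holds, K gives O(not reboot_node).
Premises 2, 7, 8, 11 do not contribute to this derivation.
Hence not reboot_node is obligatory.

Obligatory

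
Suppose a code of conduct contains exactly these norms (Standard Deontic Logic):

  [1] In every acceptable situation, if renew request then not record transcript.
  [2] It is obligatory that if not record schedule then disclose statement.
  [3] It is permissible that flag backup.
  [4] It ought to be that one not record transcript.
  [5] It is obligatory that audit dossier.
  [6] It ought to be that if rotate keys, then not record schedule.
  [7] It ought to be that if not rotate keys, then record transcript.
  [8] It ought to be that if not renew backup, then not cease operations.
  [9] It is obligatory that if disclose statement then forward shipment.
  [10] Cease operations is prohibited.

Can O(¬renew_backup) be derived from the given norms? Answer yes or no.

Premise 8 is O(¬renew_backup → ¬cease_operations); even if O(¬cease_operations) held, inferring O(¬renew_backup) would be affirming the consequent — invalid.
No other premise forces O(¬renew_backup). An ideal world satisfying every premise can still have ¬renew_backup false, so O(¬renew_backup) is not derivable.

No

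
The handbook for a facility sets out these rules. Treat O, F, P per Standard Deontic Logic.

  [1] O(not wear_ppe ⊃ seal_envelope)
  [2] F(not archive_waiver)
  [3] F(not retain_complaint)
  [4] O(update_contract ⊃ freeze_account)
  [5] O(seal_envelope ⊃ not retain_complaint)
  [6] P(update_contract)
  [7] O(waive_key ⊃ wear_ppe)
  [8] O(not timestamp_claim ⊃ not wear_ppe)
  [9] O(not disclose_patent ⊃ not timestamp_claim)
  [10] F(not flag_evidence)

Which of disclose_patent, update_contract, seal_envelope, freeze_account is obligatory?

Premise 3 is F(not retain_complaint), i.e. O(retain_complaint).
Premise 5 is O(seal_envelope ⊃ not retain_complaint); contrapositively O(retain_complaint ⊃ not seal_envelope). Since O(retain_complaint) holds, K gives O(not seal_envelope).
Premise 1 is O(not wear_ppe ⊃ seal_envelope); contrapositively O(not seal_envelope ⊃ wear_ppe). Since O(not seal_envelope) holds, K gives O(wear_ppe).
Premise 8, O(not timestamp_claim ⊃ not wear_ppe), contraposes to O(wear_ppe ⊃ timestamp_claim); with O(wear_ppe) we get O(timestamp_claim).
Premise 9, O(not disclose_patent ⊃ not timestamp_claim), contraposes to O(timestamp_claim ⊃ disclose_patent); with O(timestamp_claim) we get O(disclose_patent).
So O(disclose_patent) holds — disclose_patent is obligatory. None of the other listed options is made obligatory by any chain of premises.

disclose_patent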